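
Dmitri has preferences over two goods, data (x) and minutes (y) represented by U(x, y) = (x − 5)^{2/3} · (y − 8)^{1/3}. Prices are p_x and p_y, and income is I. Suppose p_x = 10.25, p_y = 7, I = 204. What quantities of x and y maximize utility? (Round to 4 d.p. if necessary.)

x* = 11.2927, y* = 12.6071

This is Cobb-Douglas in (x−5, y−8): tangency gives 2/3·p_y·(y−8) = 1/3·p_x·(x−5).
Substituting into the budget: x* = 5 + 2/3·(I − 5·p_x − 8·p_y)/p_x, and y* = 8 + 1/3·(…)/p_y.
Discretionary income = 204 − 5·10.25 − 8·7 = 96.75; x* = 5 + 2/3·96.75/10.25 = 11.2927; y* = 8 + 1/3·96.75/7 = 12.6071.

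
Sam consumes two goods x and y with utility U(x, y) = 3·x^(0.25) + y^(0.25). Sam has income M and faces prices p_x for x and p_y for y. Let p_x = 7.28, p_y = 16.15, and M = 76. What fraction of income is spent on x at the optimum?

MU_x ∝ 3·x^(-0.75), MU_y ∝ y^(-0.75), so MRS = 3·(y/x)^(0.75) = p_x/p_y.
Solve for the ratio: y/x = [(1/3)·p_x/p_y]^(4/3).
With the ratio pinned down, the budget gives x* = M/(p_x + p_y·(y/x)) and y* = (y/x)·x*.
Numerically y/x = 0.079882, so x* = 76/(7.28 + 16.15·0.079882) = 8.868 and y* = 0.079882·8.868 = 0.7084.
Expenditure on x: 7.28·8.868 = 64.5594; share = 0.8495.

share on x = 0.8495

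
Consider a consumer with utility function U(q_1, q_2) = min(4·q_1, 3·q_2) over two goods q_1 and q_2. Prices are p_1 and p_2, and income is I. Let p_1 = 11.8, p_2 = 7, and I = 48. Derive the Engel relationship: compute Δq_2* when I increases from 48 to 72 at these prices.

Δq_2* = 1.5142

Leontief preferences: the optimum is at the kink where q_1/3 = q_2/4, i.e. q_2 = (4/3)·q_1.
Budget: p_1·q_1 + p_2·(4/3)·q_1 = I, so (3·p_1 + 4·p_2)·q_1 = 3·I.
Demand: q_1*(p_1,p_2,I) = 3·I/(3·p_1 + 4·p_2), q_2* = 4·I/(3·p_1 + 4·p_2).
Here 3·11.8 + 4·7 = 63.4, giving q_2* = 3.0284.
At I' = 72: q_2* = 4.5426. Change: 4.5426 − 3.0284 = 1.5142.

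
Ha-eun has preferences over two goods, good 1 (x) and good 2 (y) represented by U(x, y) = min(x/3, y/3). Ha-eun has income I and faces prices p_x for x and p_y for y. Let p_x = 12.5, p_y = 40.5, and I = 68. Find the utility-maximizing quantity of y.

y* = 1.283

With perfect complements, no substitution: consume in ratio x:y = 3:3.
Budget: p_x·x + p_y·x = I, so (3·p_x + 3·p_y)·x = 3·I.
Demand: x*(p_x,p_y,I) = 3·I/(3·p_x + 3·p_y), y* = 3·I/(3·p_x + 3·p_y).
Here 3·12.5 + 3·40.5 = 159, giving y* = 1.283.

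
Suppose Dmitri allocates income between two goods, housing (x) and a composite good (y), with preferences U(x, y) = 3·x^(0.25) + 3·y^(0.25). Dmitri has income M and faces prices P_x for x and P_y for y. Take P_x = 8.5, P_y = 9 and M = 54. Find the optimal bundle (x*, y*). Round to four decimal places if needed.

x* = 3.2067, y* = 2.9714

With the ratio pinned down, the budget gives x* = M/(P_x + P_y·(y/x)) and y* = (y/x)·x*.
Numerically y/x = 0.92662, so x* = 54/(8.5 + 9·0.92662) = 3.2067 and y* = 0.92662·3.2067 = 2.9714.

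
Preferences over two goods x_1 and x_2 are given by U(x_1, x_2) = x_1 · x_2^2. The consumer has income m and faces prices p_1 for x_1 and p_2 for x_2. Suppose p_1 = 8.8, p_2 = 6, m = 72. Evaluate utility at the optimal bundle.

The MRS is (1/2)·x_2/x_1. Set MRS = p_1/p_2.
Rearranging, p_2·x_2 = 2·p_1·x_1. Substituting into the budget gives p_1·x_1·(1 + 2) = m.
Demand: x_1*(p_1,p_2,m) = 1/3·m/p_1 and x_2* = 2/3·m/p_2.
At p_1=8.8, p_2=6, m=72: x_1* = 1/3·72/8.8 = 2.7273, x_2* = 8.
Utility at the optimum: U(2.7273, 8) = 174.5455.

V = 174.5455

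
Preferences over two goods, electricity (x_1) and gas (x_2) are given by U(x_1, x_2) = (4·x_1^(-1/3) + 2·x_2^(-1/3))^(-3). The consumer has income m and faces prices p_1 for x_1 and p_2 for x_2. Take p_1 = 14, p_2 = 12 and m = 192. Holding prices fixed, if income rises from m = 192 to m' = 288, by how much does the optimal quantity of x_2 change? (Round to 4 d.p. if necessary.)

Δx_2* = 2.9113

MRS = MU_x_1/MU_x_2 = 2·(x_2/x_1)^(4/3). Set equal to p_1/p_2.
Hence x_2/x_1 = ((1/2)·p_1/p_2)^(1/(4/3)), i.e. raised to the 0.75 power.
Substitute x_2 = (x_2/x_1)·x_1 into the budget: x_1* = m/(p_1 + p_2·(x_2/x_1)).
Numerically x_2/x_1 = 0.667479, so x_1* = 192/(14 + 12·0.667479) = 8.7234 and x_2* = 0.667479·8.7234 = 5.8227.
At m' = 288: x_2* = 8.734. Change: 8.734 − 5.8227 = 2.9113.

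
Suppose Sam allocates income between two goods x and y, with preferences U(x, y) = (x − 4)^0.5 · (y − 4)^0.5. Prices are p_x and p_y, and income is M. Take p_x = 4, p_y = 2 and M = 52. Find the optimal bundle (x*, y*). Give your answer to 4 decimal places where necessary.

This is Cobb-Douglas in (x−4, y−4): tangency gives 0.5·p_y·(y−4) = 0.5·p_x·(x−4).
After buying the subsistence bundle (4, 4), a share 0.5 of the remaining income goes to x: x* = 4 + 0.5·(M − 4p_x − 4p_y)/p_x.
Discretionary income = 52 − 4·4 − 4·2 = 28; x* = 4 + 0.5·28/4 = 7.5; y* = 4 + 0.5·28/2 = 11.

x* = 7.5, y* = 11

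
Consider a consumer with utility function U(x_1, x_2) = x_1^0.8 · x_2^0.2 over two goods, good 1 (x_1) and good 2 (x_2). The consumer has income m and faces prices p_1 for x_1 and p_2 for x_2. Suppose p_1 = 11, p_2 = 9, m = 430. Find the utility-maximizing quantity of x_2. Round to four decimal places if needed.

x_2* = 9.5556

At p_1=11, p_2=9, m=430: x_2* = 0.2·430/9 = 9.5556.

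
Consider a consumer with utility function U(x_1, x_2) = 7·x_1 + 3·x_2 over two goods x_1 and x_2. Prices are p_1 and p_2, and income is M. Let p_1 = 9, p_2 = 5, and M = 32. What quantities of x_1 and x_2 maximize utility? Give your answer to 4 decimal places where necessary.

Linear utility — the consumer picks whichever good has higher MU/price: 7/9 = 0.7778 vs 3/5 = 0.6.
x_1 gives more utility per dollar, so spend all income on x_1: x_1* = M/p_1, x_2* = 0.
Numerically: x_1* = 3.5556, x_2* = 0.

x_1* = 3.5556, x_2* = 0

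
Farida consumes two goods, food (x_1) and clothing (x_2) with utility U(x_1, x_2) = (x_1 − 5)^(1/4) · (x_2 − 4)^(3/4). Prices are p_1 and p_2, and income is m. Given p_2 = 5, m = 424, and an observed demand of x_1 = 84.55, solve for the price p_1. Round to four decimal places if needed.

MRS = (1/3)·(x_2−4)/(x_1−5). Tangency with p_1/p_2 gives x_2−4 = 3·(p_1/p_2)·(x_1−5).
Substituting into the budget: x_1* = 5 + 0.25·(m − 5·p_1 − 4·p_2)/p_1, and x_2* = 4 + 0.75·(…)/p_2.
Set x_1* = 84.55 in the demand function and solve for p_1: p_1 = 1.25.

p_1 = 1.25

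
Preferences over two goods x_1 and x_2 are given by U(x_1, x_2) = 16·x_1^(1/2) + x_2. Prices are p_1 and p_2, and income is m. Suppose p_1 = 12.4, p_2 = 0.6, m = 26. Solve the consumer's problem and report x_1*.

x_1* = 0.1498

MU_x_1 = 8/√x_1, MU_x_2 = 1. Tangency: 8/√x_1 = p_1/p_2.
Thus x_1* = (8·p_2/p_1)² — independent of m — with the rest of income spent on x_2.
Plugging in: x_1* = (8·0.6/12.4)² = 0.1498.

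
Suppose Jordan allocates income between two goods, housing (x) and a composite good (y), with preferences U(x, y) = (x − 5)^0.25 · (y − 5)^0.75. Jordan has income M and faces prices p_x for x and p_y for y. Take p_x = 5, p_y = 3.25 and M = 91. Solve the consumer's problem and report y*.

y* = 16.4808

This is Cobb-Douglas in (x−5, y−5): tangency gives 0.25·p_y·(y−5) = 0.75·p_x·(x−5).
Substituting into the budget: x* = 5 + 0.25·(M − 5·p_x − 5·p_y)/p_x, and y* = 5 + 0.75·(…)/p_y.
Discretionary income = 91 − 5·5 − 5·3.25 = 49.75; y* = 5 + 0.75·49.75/3.25 = 16.4808.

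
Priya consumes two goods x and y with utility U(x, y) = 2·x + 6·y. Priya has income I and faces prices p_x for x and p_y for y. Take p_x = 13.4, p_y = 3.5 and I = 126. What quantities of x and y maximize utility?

Perfect substitutes: compare marginal utility per dollar. 2/p_x vs 6/p_y → 0.1493 vs 1.7143.
y gives more utility per dollar, so spend all income on y: y* = I/p_y, x* = 0.
Numerically: x* = 0, y* = 36.

x* = 0, y* = 36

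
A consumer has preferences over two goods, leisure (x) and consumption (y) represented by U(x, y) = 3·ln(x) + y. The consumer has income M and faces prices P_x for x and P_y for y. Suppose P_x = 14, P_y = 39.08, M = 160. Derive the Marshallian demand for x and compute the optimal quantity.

x* = 8.3743

MU_x = 3/x, MU_y = 1. Tangency: 3/x = P_x/P_y.
So x*(P_x,P_y) = 3·P_y/P_x, independent of income; and y* = (M − 3·P_y)/P_y.
At the given prices: x* = 3·39.08/14 = 8.3743.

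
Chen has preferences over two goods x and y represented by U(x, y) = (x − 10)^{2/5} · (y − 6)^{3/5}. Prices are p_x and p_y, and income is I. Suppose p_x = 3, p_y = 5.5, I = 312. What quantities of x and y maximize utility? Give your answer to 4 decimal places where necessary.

x* = 43.2, y* = 33.1636

MRS = (2/3)·(y−6)/(x−10). Tangency with p_x/p_y gives y−6 = (3/2)·(p_x/p_y)·(x−10).
After buying the subsistence bundle (10, 6), a share 0.4 of the remaining income goes to x: x* = 10 + 0.4·(I − 10p_x − 6p_y)/p_x.
Discretionary income = 312 − 10·3 − 6·5.5 = 249; x* = 10 + 0.4·249/3 = 43.2; y* = 6 + 0.6·249/5.5 = 33.1636.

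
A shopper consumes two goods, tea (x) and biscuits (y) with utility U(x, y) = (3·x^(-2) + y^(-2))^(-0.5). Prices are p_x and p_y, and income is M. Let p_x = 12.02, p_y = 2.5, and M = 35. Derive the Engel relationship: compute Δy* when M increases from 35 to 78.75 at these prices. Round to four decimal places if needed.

Δy* = 3.4257

MRS = MU_x/MU_y = 3·(y/x)^(3). Set equal to p_x/p_y.
Solve for the ratio: y/x = [(1/3)·p_x/p_y]^(1/3).
With the ratio pinned down, the budget gives x* = M/(p_x + p_y·(y/x)) and y* = (y/x)·x*.
Numerically y/x = 1.170257, so x* = 35/(12.02 + 2.5·1.170257) = 2.3418 and y* = 1.170257·2.3418 = 2.7405.
At M' = 78.75: y* = 6.1662. Change: 6.1662 − 2.7405 = 3.4257.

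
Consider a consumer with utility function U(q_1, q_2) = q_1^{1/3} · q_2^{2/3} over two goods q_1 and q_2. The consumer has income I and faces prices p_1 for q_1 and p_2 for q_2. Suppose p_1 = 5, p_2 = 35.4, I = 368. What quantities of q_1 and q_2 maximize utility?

q_1* = 24.5333, q_2* = 6.9303

Tangency: MRS = (1/2)·q_2/q_1 = p_1/p_2.
So 1/3·p_2·q_2 = 2/3·p_1·q_1; combined with the budget, a share 1/3 of income goes to q_1.
Demand: q_1*(p_1,p_2,I) = 1/3·I/p_1 and q_2* = 2/3·I/p_2.
At p_1=5, p_2=35.4, I=368: q_1* = 1/3·368/5 = 24.5333, q_2* = 6.9303.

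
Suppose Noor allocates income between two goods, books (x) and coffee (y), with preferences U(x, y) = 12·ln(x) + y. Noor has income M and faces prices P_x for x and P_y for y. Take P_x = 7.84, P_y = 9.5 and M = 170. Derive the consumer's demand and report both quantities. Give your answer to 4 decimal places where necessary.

x* = 14.5408, y* = 5.8947

Set MRS = P_x/P_y: (12/x)/1 = P_x/P_y.
So x*(P_x,P_y) = 12·P_y/P_x, independent of income; and y* = (M − 12·P_y)/P_y.
At the given prices: x* = 12·9.5/7.84 = 14.5408, and y* = 5.8947.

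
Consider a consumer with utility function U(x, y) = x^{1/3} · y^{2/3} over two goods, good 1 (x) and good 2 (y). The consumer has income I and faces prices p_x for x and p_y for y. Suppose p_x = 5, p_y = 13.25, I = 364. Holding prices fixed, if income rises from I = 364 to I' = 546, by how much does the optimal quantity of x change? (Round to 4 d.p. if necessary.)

Δx* = 12.1333

The MRS is (1/2)·y/x. Set MRS = p_x/p_y.
So 1/3·p_y·y = 2/3·p_x·x; combined with the budget, a share 1/3 of income goes to x.
Demand: x*(p_x,p_y,I) = 1/3·I/p_x and y* = 2/3·I/p_y.
At p_x=5, p_y=13.25, I=364: x* = 1/3·364/5 = 24.2667.
At I' = 546: x* = 36.4. Change: 36.4 − 24.2667 = 12.1333.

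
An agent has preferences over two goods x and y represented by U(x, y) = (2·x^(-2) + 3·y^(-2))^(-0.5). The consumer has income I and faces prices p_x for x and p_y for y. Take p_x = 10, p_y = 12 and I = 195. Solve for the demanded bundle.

x* = 8.5054, y* = 9.1622

MU_x ∝ 2·x^(-3), MU_y ∝ 3·y^(-3), so MRS = (2/3)·(y/x)^(3) = p_x/p_y.
Hence y/x = ((3/2)·p_x/p_y)^(1/(3)), i.e. raised to the 1/3 power.
Substitute y = (y/x)·x into the budget: x* = I/(p_x + p_y·(y/x)).
Numerically y/x = 1.077217, so x* = 195/(10 + 12·1.077217) = 8.5054 and y* = 1.077217·8.5054 = 9.1622.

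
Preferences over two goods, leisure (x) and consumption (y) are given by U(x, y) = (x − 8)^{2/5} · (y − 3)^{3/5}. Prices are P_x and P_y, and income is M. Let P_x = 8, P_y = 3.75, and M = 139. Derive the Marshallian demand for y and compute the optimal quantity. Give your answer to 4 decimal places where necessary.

y* = 13.2

Let x' = x−8, y' = y−3. MRS = (2/3)·y'/x' = P_x/P_y.
After buying the subsistence bundle (8, 3), a share 0.4 of the remaining income goes to x: x* = 8 + 0.4·(M − 8P_x − 3P_y)/P_x.
Discretionary income = 139 − 8·8 − 3·3.75 = 63.75; y* = 3 + 0.6·63.75/3.75 = 13.2.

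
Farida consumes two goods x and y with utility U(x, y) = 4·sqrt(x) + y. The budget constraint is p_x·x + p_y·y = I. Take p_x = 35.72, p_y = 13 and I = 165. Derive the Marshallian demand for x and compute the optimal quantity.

x* = 0.5298

Plugging in: x* = (2·13/35.72)² = 0.5298.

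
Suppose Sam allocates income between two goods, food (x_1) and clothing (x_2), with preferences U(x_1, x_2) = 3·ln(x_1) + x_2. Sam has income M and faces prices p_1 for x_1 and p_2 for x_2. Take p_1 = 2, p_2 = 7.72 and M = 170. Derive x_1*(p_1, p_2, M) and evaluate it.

MU_x_1 = 3/x_1, MU_x_2 = 1. Tangency: 3/x_1 = p_1/p_2.
So x_1*(p_1,p_2) = 3·p_2/p_1, independent of income; and x_2* = (M − 3·p_2)/p_2.
At the given prices: x_1* = 3·7.72/2 = 11.58.

x_1* = 11.58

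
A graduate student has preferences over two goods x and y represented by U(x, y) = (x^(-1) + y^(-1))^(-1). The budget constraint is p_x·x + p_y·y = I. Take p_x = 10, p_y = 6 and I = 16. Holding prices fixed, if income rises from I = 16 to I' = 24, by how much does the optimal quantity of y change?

MU_x ∝ x^(-2), MU_y ∝ y^(-2), so MRS = (y/x)^(2) = p_x/p_y.
Solve for the ratio: y/x = [p_x/p_y]^(0.5).
With the ratio pinned down, the budget gives x* = I/(p_x + p_y·(y/x)) and y* = (y/x)·x*.
Numerically y/x = 1.290994, so x* = 16/(10 + 6·1.290994) = 0.9016 and y* = 1.290994·0.9016 = 1.164.
At I' = 24: y* = 1.746. Change: 1.746 − 1.164 = 0.582.

Δy* = 0.582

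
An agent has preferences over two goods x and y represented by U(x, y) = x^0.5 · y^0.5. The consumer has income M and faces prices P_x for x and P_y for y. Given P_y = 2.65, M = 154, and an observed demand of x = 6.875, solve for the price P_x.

P_x = 11.2

Tangency: MRS = y/x = P_x/P_y.
So 0.5·P_y·y = 0.5·P_x·x; combined with the budget, a share 0.5 of income goes to x.
Demand: x*(P_x,P_y,M) = 0.5·M/P_x and y* = 0.5·M/P_y.
Set x* = 6.875 in the demand function and solve for P_x: P_x = 11.2.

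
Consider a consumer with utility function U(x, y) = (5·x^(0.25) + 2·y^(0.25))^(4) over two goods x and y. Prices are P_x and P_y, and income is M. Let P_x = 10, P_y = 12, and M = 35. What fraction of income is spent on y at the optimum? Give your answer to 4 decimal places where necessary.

share on y = 0.2171

With the ratio pinned down, the budget gives x* = M/(P_x + P_y·(y/x)) and y* = (y/x)·x*.
Numerically y/x = 0.23112, so x* = 35/(10 + 12·0.23112) = 2.7401 and y* = 0.23112·2.7401 = 0.6333.
Expenditure on y: 12·0.6333 = 7.5994; share = 0.2171.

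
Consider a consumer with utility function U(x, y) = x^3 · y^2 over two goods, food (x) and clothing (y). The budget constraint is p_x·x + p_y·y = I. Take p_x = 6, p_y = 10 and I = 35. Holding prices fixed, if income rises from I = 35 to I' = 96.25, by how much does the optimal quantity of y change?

Tangency: MRS = (3/2)·y/x = p_x/p_y.
So 3·p_y·y = 2·p_x·x; combined with the budget, a share 0.6 of income goes to x.
Demand: x*(p_x,p_y,I) = 0.6·I/p_x and y* = 0.4·I/p_y.
At p_x=6, p_y=10, I=35: y* = 0.4·35/10 = 1.4.
At I' = 96.25: y* = 3.85. Change: 3.85 − 1.4 = 2.45.

Δy* = 2.45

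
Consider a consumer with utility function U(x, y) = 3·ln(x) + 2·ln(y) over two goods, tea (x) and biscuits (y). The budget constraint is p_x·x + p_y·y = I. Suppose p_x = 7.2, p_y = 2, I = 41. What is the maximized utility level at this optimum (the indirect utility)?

The MRS is (3/2)·y/x. Set MRS = p_x/p_y.
So 3·p_y·y = 2·p_x·x; combined with the budget, a share 0.6 of income goes to x.
Demand: x*(p_x,p_y,I) = 0.6·I/p_x and y* = 0.4·I/p_y.
At p_x=7.2, p_y=2, I=41: x* = 0.6·41/7.2 = 3.4167, y* = 8.2.
Utility at the optimum: U(3.4167, 8.2) = 7.8943.

V = 7.8943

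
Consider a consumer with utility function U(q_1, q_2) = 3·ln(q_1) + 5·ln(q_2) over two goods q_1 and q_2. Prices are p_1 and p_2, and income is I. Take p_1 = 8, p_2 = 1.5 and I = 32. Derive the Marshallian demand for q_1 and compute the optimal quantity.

q_1* = 1.5

The MRS is (3/5)·q_2/q_1. Set MRS = p_1/p_2.
Rearranging, p_2·q_2 = (5/3)·p_1·q_1. Substituting into the budget gives p_1·q_1·(1 + (5/3)) = I.
Demand: q_1*(p_1,p_2,I) = 0.375·I/p_1 and q_2* = 0.625·I/p_2.
At p_1=8, p_2=1.5, I=32: q_1* = 0.375·32/8 = 1.5.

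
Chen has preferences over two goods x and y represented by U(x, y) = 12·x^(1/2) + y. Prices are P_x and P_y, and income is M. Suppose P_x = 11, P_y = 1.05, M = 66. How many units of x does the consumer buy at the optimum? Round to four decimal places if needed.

Set MRS = P_x/P_y: 6·x^(−1/2) = P_x/P_y.
Solve: √x = 6·P_y/P_x, so x*(P_x,P_y) = (6·P_y/P_x)², and y* = (M − P_x·x*)/P_y.
Plugging in: x* = (6·1.05/11)² = 0.328.

x* = 0.328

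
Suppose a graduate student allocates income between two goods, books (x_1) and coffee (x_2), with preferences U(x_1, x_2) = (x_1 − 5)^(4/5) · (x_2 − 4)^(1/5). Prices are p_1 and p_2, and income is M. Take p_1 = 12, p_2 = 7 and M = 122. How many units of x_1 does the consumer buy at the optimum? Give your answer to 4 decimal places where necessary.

x_1* = 7.2667

MRS = 4·(x_2−4)/(x_1−5). Tangency with p_1/p_2 gives x_2−4 = (1/4)·(p_1/p_2)·(x_1−5).
Substituting into the budget: x_1* = 5 + 0.8·(M − 5·p_1 − 4·p_2)/p_1, and x_2* = 4 + 0.2·(…)/p_2.
Discretionary income = 122 − 5·12 − 4·7 = 34; x_1* = 5 + 0.8·34/12 = 7.2667.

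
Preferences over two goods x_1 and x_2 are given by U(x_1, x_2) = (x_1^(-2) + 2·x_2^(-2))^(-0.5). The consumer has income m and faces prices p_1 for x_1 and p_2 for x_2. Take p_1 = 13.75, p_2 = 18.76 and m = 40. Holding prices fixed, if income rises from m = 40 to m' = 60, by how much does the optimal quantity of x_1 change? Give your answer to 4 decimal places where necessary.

Δx_1* = 0.5704

From the CES first-order condition, (1/2)·(x_2/x_1)^(3) = p_1/p_2.
Solve for the ratio: x_2/x_1 = [2·p_1/p_2]^(1/3).
With the ratio pinned down, the budget gives x_1* = m/(p_1 + p_2·(x_2/x_1)) and x_2* = (x_2/x_1)·x_1*.
Numerically x_2/x_1 = 1.135969, so x_1* = 40/(13.75 + 18.76·1.135969) = 1.1409.
At m' = 60: x_1* = 1.7113. Change: 1.7113 − 1.1409 = 0.5704.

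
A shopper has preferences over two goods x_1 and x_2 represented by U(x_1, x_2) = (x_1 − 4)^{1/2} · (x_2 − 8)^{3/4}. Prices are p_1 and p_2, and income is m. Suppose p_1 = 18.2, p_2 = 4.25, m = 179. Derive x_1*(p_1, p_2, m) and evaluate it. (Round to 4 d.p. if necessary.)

x_1* = 5.5868

MRS = (2/3)·(x_2−8)/(x_1−4). Tangency with p_1/p_2 gives x_2−8 = (3/2)·(p_1/p_2)·(x_1−4).
After buying the subsistence bundle (4, 8), a share 0.4 of the remaining income goes to x_1: x_1* = 4 + 0.4·(m − 4p_1 − 8p_2)/p_1.
Discretionary income = 179 − 4·18.2 − 8·4.25 = 72.2; x_1* = 4 + 0.4·72.2/18.2 = 5.5868.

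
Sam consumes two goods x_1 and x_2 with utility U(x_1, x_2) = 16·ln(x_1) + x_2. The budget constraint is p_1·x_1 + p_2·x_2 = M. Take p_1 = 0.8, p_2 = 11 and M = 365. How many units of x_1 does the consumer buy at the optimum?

So x_1*(p_1,p_2) = 16·p_2/p_1, independent of income; and x_2* = (M − 16·p_2)/p_2.
At the given prices: x_1* = 16·11/0.8 = 220.

x_1* = 220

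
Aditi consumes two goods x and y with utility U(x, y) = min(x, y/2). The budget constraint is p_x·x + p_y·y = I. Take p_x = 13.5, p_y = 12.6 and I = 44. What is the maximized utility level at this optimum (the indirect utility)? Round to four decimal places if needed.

Leontief preferences: the optimum is at the kink where x/1 = y/2, i.e. y = 2·x.
Budget: p_x·x + p_y·2·x = I, so (p_x + 2·p_y)·x = I.
Demand: x*(p_x,p_y,I) = I/(p_x + 2·p_y), y* = 2·I/(p_x + 2·p_y).
Here 13.5 + 2·12.6 = 38.7, giving x* = 1.137 and y* = 2.2739.
Utility at the optimum: U(1.137, 2.2739) = 1.137.

V = 1.137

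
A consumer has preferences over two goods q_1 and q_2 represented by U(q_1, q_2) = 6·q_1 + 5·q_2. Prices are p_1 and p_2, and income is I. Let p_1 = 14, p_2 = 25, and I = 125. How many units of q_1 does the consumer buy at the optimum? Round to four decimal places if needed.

Linear utility — the consumer picks whichever good has higher MU/price: 6/14 = 0.4286 vs 5/25 = 0.2.
q_1 gives more utility per dollar, so spend all income on q_1: q_1* = I/p_1, q_2* = 0.
Numerically: q_1* = 8.9286, q_2* = 0.

q_1* = 8.9286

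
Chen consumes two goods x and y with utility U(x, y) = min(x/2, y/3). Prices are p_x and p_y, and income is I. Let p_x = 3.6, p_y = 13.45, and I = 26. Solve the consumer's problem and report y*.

Demand: x*(p_x,p_y,I) = 2·I/(2·p_x + 3·p_y), y* = 3·I/(2·p_x + 3·p_y).
Here 2·3.6 + 3·13.45 = 47.55, giving y* = 1.6404.

y* = 1.6404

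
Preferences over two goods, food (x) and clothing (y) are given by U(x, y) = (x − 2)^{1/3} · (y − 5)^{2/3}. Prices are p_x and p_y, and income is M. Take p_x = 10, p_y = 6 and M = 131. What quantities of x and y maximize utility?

Let x' = x−2, y' = y−5. MRS = (1/2)·y'/x' = p_x/p_y.
After buying the subsistence bundle (2, 5), a share 1/3 of the remaining income goes to x: x* = 2 + 1/3·(M − 2p_x − 5p_y)/p_x.
Discretionary income = 131 − 2·10 − 5·6 = 81; x* = 2 + 1/3·81/10 = 4.7; y* = 5 + 2/3·81/6 = 14.

x* = 4.7, y* = 14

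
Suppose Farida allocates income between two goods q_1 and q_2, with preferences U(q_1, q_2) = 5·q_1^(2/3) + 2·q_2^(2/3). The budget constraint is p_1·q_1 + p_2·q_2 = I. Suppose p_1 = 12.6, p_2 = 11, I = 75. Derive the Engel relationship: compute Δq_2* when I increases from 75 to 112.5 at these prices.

Δq_2* = 0.2641

Numerically q_2/q_1 = 0.096186, so q_1* = 75/(12.6 + 11·0.096186) = 5.4913 and q_2* = 0.096186·5.4913 = 0.5282.
At I' = 112.5: q_2* = 0.7923. Change: 0.7923 − 0.5282 = 0.2641.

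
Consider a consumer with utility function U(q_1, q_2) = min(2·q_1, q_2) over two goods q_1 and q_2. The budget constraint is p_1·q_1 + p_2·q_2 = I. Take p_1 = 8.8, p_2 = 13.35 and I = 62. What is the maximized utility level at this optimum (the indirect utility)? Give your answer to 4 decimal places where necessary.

With perfect complements, no substitution: consume in ratio q_1:q_2 = 1:2.
Budget: p_1·q_1 + p_2·2·q_1 = I, so (p_1 + 2·p_2)·q_1 = I.
Demand: q_1*(p_1,p_2,I) = I/(p_1 + 2·p_2), q_2* = 2·I/(p_1 + 2·p_2).
Here 8.8 + 2·13.35 = 35.5, giving q_1* = 1.7465 and q_2* = 3.493.
Utility at the optimum: U(1.7465, 3.493) = 3.493.

V = 3.493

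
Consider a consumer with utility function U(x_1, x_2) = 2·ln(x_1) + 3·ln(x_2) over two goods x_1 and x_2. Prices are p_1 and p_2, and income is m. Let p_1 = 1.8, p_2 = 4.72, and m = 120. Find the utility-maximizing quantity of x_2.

x_2* = 15.2542

Demand: x_1*(p_1,p_2,m) = 0.4·m/p_1 and x_2* = 0.6·m/p_2.
At p_1=1.8, p_2=4.72, m=120: x_2* = 0.6·120/4.72 = 15.2542.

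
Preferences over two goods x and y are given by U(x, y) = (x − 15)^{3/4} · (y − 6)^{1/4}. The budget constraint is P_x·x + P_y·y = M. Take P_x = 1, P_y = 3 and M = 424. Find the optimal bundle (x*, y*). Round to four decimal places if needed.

x* = 308.25, y* = 38.5833

MRS = 3·(y−6)/(x−15). Tangency with P_x/P_y gives y−6 = (1/3)·(P_x/P_y)·(x−15).
Substituting into the budget: x* = 15 + 0.75·(M − 15·P_x − 6·P_y)/P_x, and y* = 6 + 0.25·(…)/P_y.
Discretionary income = 424 − 15·1 − 6·3 = 391; x* = 15 + 0.75·391/1 = 308.25; y* = 6 + 0.25·391/3 = 38.5833.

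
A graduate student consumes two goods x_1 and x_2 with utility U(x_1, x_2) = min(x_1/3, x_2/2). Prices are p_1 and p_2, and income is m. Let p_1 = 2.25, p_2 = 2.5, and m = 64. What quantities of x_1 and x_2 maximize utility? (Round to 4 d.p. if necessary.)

Leontief preferences: the optimum is at the kink where x_1/3 = x_2/2, i.e. x_2 = (2/3)·x_1.
Budget: p_1·x_1 + p_2·(2/3)·x_1 = m, so (3·p_1 + 2·p_2)·x_1 = 3·m.
Demand: x_1*(p_1,p_2,m) = 3·m/(3·p_1 + 2·p_2), x_2* = 2·m/(3·p_1 + 2·p_2).
Here 3·2.25 + 2·2.5 = 11.75, giving x_1* = 16.3404 and x_2* = 10.8936.

x_1* = 16.3404, x_2* = 10.8936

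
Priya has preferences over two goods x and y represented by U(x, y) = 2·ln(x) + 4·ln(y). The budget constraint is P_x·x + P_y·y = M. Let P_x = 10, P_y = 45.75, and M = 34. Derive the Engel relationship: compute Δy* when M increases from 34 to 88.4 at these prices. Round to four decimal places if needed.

MU_x/MU_y = (2·y)/(4·x); tangency sets this equal to P_x/P_y.
So 2·P_y·y = 4·P_x·x; combined with the budget, a share 1/3 of income goes to x.
Demand: x*(P_x,P_y,M) = 1/3·M/P_x and y* = 2/3·M/P_y.
At P_x=10, P_y=45.75, M=34: y* = 2/3·34/45.75 = 0.4954.
At M' = 88.4: y* = 1.2882. Change: 1.2882 − 0.4954 = 0.7927.

Δy* = 0.7927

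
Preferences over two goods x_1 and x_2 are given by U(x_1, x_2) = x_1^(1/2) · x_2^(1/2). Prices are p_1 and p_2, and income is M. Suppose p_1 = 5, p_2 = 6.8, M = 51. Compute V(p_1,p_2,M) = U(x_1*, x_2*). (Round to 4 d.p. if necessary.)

V = 4.3732

At p_1=5, p_2=6.8, M=51: x_1* = 0.5·51/5 = 5.1, x_2* = 3.75.
Utility at the optimum: U(5.1, 3.75) = 4.3732.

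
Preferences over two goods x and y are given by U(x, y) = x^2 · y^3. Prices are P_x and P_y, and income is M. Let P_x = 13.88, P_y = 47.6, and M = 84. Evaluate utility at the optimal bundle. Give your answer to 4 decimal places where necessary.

V = 6.9562

The MRS is (2/3)·y/x. Set MRS = P_x/P_y.
Rearranging, P_y·y = (3/2)·P_x·x. Substituting into the budget gives P_x·x·(1 + (3/2)) = M.
Demand: x*(P_x,P_y,M) = 0.4·M/P_x and y* = 0.6·M/P_y.
At P_x=13.88, P_y=47.6, M=84: x* = 0.4·84/13.88 = 2.4207, y* = 1.0588.
Utility at the optimum: U(2.4207, 1.0588) = 6.9562.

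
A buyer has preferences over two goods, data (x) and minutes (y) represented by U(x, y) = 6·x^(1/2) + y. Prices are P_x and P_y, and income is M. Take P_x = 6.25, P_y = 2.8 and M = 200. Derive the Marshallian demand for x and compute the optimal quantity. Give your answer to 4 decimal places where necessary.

x* = 1.8063

Utility is quasi-linear in y; the FOC for x is 3/√x = P_x/P_y.
Solve: √x = 3·P_y/P_x, so x*(P_x,P_y) = (3·P_y/P_x)², and y* = (M − P_x·x*)/P_y.
Plugging in: x* = (3·2.8/6.25)² = 1.8063.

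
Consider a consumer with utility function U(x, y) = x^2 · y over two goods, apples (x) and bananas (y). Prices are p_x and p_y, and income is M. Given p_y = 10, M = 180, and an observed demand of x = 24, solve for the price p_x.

MU_x/MU_y = (2·y)/(x); tangency sets this equal to p_x/p_y.
Rearranging, p_y·y = (1/2)·p_x·x. Substituting into the budget gives p_x·x·(1 + (1/2)) = M.
Demand: x*(p_x,p_y,M) = 2/3·M/p_x and y* = 1/3·M/p_y.
Set x* = 24 in the demand function and solve for p_x: p_x = 5.

p_x = 5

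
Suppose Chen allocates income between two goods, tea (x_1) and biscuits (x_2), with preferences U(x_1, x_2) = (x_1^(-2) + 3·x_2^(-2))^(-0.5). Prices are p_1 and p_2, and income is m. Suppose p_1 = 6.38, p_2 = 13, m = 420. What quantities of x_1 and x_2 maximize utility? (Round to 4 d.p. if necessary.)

Substitute x_2 = (x_2/x_1)·x_1 into the budget: x_1* = m/(p_1 + p_2·(x_2/x_1)).
Numerically x_2/x_1 = 1.137626, so x_1* = 420/(6.38 + 13·1.137626) = 19.8402 and x_2* = 1.137626·19.8402 = 22.5707.

x_1* = 19.8402, x_2* = 22.5707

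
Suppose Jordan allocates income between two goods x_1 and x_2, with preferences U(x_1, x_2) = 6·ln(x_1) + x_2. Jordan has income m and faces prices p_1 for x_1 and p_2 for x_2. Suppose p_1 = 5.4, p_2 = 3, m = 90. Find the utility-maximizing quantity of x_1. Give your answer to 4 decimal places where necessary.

x_1* = 3.3333

Set MRS = p_1/p_2: (6/x_1)/1 = p_1/p_2.
So x_1*(p_1,p_2) = 6·p_2/p_1, independent of income; and x_2* = (m − 6·p_2)/p_2.
At the given prices: x_1* = 6·3/5.4 = 3.3333.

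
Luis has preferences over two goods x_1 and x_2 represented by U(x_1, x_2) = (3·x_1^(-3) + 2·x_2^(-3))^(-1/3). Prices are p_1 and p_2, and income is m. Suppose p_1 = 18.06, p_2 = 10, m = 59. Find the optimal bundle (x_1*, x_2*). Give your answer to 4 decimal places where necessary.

MRS = MU_x_1/MU_x_2 = (3/2)·(x_2/x_1)^(4). Set equal to p_1/p_2.
Hence x_2/x_1 = ((2/3)·p_1/p_2)^(1/(4)), i.e. raised to the 0.25 power.
Substitute x_2 = (x_2/x_1)·x_1 into the budget: x_1* = m/(p_1 + p_2·(x_2/x_1)).
Numerically x_2/x_1 = 1.047506, so x_1* = 59/(18.06 + 10·1.047506) = 2.0676 and x_2* = 1.047506·2.0676 = 2.1659.

x_1* = 2.0676, x_2* = 2.1659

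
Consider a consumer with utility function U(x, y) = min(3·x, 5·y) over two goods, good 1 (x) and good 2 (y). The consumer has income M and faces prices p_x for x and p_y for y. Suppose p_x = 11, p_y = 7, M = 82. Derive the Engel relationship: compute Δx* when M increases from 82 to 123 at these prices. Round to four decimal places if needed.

Δx* = 2.6974

Demand: x*(p_x,p_y,M) = 5·M/(5·p_x + 3·p_y), y* = 3·M/(5·p_x + 3·p_y).
Here 5·11 + 3·7 = 76, giving x* = 5.3947.
At M' = 123: x* = 8.0921. Change: 8.0921 − 5.3947 = 2.6974.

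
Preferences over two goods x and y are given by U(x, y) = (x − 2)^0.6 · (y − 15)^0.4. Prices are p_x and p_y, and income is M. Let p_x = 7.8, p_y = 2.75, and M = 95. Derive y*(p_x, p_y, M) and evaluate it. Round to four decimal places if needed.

MRS = (3/2)·(y−15)/(x−2). Tangency with p_x/p_y gives y−15 = (2/3)·(p_x/p_y)·(x−2).
After buying the subsistence bundle (2, 15), a share 0.6 of the remaining income goes to x: x* = 2 + 0.6·(M − 2p_x − 15p_y)/p_x.
Discretionary income = 95 − 2·7.8 − 15·2.75 = 38.15; y* = 15 + 0.4·38.15/2.75 = 20.5491.

y* = 20.5491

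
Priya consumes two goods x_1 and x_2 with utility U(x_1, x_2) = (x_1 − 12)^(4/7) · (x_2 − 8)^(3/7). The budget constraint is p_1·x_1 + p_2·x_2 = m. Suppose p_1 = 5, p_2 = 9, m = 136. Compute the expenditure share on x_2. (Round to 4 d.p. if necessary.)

This is Cobb-Douglas in (x_1−12, x_2−8): tangency gives 4/7·p_2·(x_2−8) = 3/7·p_1·(x_1−12).
After buying the subsistence bundle (12, 8), a share 4/7 of the remaining income goes to x_1: x_1* = 12 + 4/7·(m − 12p_1 − 8p_2)/p_1.
Discretionary income = 136 − 12·5 − 8·9 = 4; x_1* = 12 + 4/7·4/5 = 12.4571; x_2* = 8 + 3/7·4/9 = 8.1905.
Expenditure on x_2: 9·8.1905 = 73.7143; share = 0.542.

share on x_2 = 0.542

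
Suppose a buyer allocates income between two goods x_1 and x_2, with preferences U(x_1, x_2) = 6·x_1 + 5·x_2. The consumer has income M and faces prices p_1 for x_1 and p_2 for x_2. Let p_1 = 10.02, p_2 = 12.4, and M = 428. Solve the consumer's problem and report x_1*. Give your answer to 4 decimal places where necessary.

x_1* = 42.7146

Perfect substitutes: compare marginal utility per dollar. 6/p_1 vs 5/p_2 → 0.5988 vs 0.4032.
x_1 gives more utility per dollar, so spend all income on x_1: x_1* = M/p_1, x_2* = 0.
Numerically: x_1* = 42.7146, x_2* = 0.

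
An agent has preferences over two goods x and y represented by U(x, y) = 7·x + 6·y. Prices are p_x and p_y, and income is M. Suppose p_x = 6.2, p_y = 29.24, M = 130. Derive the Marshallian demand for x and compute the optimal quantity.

x* = 20.9677

x gives more utility per dollar, so spend all income on x: x* = M/p_x, y* = 0.
Numerically: x* = 20.9677, y* = 0.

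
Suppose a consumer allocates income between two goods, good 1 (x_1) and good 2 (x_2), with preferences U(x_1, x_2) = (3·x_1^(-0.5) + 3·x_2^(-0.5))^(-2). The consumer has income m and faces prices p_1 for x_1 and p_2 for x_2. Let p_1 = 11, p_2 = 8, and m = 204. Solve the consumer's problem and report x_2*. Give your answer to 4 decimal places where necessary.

x_2* = 12.0739

MU_x_1 ∝ 3·x_1^(-1.5), MU_x_2 ∝ 3·x_2^(-1.5), so MRS = (x_2/x_1)^(1.5) = p_1/p_2.
Hence x_2/x_1 = (p_1/p_2)^(1/(1.5)), i.e. raised to the 2/3 power.
With the ratio pinned down, the budget gives x_1* = m/(p_1 + p_2·(x_2/x_1)) and x_2* = (x_2/x_1)·x_1*.
Numerically x_2/x_1 = 1.236522, so x_1* = 204/(11 + 8·1.236522) = 9.7644 and x_2* = 1.236522·9.7644 = 12.0739.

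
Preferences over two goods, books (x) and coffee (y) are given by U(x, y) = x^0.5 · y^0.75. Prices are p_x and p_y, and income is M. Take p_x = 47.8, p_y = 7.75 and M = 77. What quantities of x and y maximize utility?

x* = 0.6444, y* = 5.9613

At p_x=47.8, p_y=7.75, M=77: x* = 0.4·77/47.8 = 0.6444, y* = 5.9613.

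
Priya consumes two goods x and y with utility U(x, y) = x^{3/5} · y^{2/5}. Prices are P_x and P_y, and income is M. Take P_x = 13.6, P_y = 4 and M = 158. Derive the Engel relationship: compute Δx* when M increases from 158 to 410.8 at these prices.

The MRS is (3/2)·y/x. Set MRS = P_x/P_y.
Rearranging, P_y·y = (2/3)·P_x·x. Substituting into the budget gives P_x·x·(1 + (2/3)) = M.
Demand: x*(P_x,P_y,M) = 0.6·M/P_x and y* = 0.4·M/P_y.
At P_x=13.6, P_y=4, M=158: x* = 0.6·158/13.6 = 6.9706.
At M' = 410.8: x* = 18.1235. Change: 18.1235 − 6.9706 = 11.1529.

Δx* = 11.1529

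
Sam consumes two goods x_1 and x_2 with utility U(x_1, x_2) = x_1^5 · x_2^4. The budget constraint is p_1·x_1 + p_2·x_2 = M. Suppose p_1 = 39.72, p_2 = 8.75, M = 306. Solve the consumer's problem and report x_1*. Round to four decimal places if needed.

MU_x_1/MU_x_2 = (5·x_2)/(4·x_1); tangency sets this equal to p_1/p_2.
Rearranging, p_2·x_2 = (4/5)·p_1·x_1. Substituting into the budget gives p_1·x_1·(1 + (4/5)) = M.
Demand: x_1*(p_1,p_2,M) = 5/9·M/p_1 and x_2* = 4/9·M/p_2.
At p_1=39.72, p_2=8.75, M=306: x_1* = 5/9·306/39.72 = 4.28.

x_1* = 4.28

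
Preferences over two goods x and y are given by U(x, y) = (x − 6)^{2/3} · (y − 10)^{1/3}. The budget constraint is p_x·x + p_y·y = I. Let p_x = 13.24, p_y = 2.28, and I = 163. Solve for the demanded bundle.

x* = 9.0594, y* = 18.883

Let x' = x−6, y' = y−10. MRS = 2·y'/x' = p_x/p_y.
Substituting into the budget: x* = 6 + 2/3·(I − 6·p_x − 10·p_y)/p_x, and y* = 10 + 1/3·(…)/p_y.
Discretionary income = 163 − 6·13.24 − 10·2.28 = 60.76; x* = 6 + 2/3·60.76/13.24 = 9.0594; y* = 10 + 1/3·60.76/2.28 = 18.883.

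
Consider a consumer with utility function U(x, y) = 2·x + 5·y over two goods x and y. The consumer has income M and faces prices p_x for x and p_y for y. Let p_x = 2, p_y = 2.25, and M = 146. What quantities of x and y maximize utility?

Perfect substitutes: compare marginal utility per dollar. 2/p_x vs 5/p_y → 1 vs 2.2222.
y gives more utility per dollar, so spend all income on y: y* = M/p_y, x* = 0.
Numerically: x* = 0, y* = 64.8889.

x* = 0, y* = 64.8889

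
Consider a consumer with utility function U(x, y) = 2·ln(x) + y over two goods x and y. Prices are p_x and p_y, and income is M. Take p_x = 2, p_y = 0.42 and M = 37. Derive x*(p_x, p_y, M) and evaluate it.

x* = 0.42

MU_x = 2/x, MU_y = 1. Tangency: 2/x = p_x/p_y.
So x*(p_x,p_y) = 2·p_y/p_x, independent of income; and y* = (M − 2·p_y)/p_y.
At the given prices: x* = 2·0.42/2 = 0.42.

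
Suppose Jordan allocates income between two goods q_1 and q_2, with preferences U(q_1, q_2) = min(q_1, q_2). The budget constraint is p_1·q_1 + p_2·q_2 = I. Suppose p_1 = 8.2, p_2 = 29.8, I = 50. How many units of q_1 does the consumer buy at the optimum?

q_1* = 1.3158

With perfect complements, no substitution: consume in ratio q_1:q_2 = 1:1.
Budget: p_1·q_1 + p_2·q_1 = I, so (p_1 + p_2)·q_1 = I.
Demand: q_1*(p_1,p_2,I) = I/(p_1 + p_2), q_2* = I/(p_1 + p_2).
Here 8.2 + 29.8 = 38, giving q_1* = 1.3158.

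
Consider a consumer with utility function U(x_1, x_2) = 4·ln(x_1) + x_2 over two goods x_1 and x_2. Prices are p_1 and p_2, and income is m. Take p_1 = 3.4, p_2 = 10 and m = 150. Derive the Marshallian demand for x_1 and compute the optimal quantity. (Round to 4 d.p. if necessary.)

At the given prices: x_1* = 4·10/3.4 = 11.7647.

x_1* = 11.7647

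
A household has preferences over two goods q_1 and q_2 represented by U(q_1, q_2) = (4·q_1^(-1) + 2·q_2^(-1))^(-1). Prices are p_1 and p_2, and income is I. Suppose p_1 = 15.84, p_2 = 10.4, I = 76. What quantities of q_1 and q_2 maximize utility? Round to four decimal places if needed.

q_1* = 3.0503, q_2* = 2.6619

MU_q_1 ∝ 4·q_1^(-2), MU_q_2 ∝ 2·q_2^(-2), so MRS = 2·(q_2/q_1)^(2) = p_1/p_2.
Solve for the ratio: q_2/q_1 = [(1/2)·p_1/p_2]^(0.5).
With the ratio pinned down, the budget gives q_1* = I/(p_1 + p_2·(q_2/q_1)) and q_2* = (q_2/q_1)·q_1*.
Numerically q_2/q_1 = 0.872662, so q_1* = 76/(15.84 + 10.4·0.872662) = 3.0503 and q_2* = 0.872662·3.0503 = 2.6619.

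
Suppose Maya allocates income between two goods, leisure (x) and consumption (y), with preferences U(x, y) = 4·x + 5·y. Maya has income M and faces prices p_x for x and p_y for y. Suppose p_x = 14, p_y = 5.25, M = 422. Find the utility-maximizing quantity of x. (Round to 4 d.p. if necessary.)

y gives more utility per dollar, so spend all income on y: y* = M/p_y, x* = 0.
Numerically: x* = 0, y* = 80.381.

x* = 0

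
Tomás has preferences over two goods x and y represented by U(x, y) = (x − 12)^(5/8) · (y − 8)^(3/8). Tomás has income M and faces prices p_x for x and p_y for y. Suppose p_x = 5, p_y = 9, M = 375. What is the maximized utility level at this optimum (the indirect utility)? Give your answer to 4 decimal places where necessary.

Substituting into the budget: x* = 12 + 0.625·(M − 12·p_x − 8·p_y)/p_x, and y* = 8 + 0.375·(…)/p_y.
Discretionary income = 375 − 12·5 − 8·9 = 243; x* = 12 + 0.625·243/5 = 42.375; y* = 8 + 0.375·243/9 = 18.125.
Utility at the optimum: U(42.375, 18.125) = 20.1185.

V = 20.1185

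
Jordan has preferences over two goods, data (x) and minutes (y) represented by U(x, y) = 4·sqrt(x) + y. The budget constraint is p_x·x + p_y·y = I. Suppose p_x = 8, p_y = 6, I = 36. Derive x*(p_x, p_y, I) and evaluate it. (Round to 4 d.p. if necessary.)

x* = 2.25

MU_x = 2/√x, MU_y = 1. Tangency: 2/√x = p_x/p_y.
Thus x* = (2·p_y/p_x)² — independent of I — with the rest of income spent on y.
Plugging in: x* = (2·6/8)² = 2.25.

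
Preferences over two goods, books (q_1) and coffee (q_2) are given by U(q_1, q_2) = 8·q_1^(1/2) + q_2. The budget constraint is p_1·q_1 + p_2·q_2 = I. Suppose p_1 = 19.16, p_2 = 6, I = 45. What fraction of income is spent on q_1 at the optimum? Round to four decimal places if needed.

share on q_1 = 0.6681

MU_q_1 = 4/√q_1, MU_q_2 = 1. Tangency: 4/√q_1 = p_1/p_2.
Thus q_1* = (4·p_2/p_1)² — independent of I — with the rest of income spent on q_2.
Plugging in: q_1* = (4·6/19.16)² = 1.569, q_2* = 2.4896.
Expenditure on q_1: 19.16·1.569 = 30.0626; share = 0.6681.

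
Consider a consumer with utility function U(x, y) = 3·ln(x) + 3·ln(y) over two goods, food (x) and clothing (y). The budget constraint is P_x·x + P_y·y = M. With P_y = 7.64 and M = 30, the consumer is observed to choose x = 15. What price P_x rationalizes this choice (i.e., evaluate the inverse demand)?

MU_x/MU_y = (3·y)/(3·x); tangency sets this equal to P_x/P_y.
So 3·P_y·y = 3·P_x·x; combined with the budget, a share 0.5 of income goes to x.
Demand: x*(P_x,P_y,M) = 0.5·M/P_x and y* = 0.5·M/P_y.
Set x* = 15 in the demand function and solve for P_x: P_x = 1.

P_x = 1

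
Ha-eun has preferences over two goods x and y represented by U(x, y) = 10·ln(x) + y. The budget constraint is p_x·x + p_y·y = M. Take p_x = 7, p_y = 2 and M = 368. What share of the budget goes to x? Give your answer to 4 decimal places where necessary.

share on x = 0.0543

MU_x = 10/x, MU_y = 1. Tangency: 10/x = p_x/p_y.
So x*(p_x,p_y) = 10·p_y/p_x, independent of income; and y* = (M − 10·p_y)/p_y.
At the given prices: x* = 10·2/7 = 2.8571, and y* = 174.
Expenditure on x: 7·2.8571 = 20; share = 0.0543.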